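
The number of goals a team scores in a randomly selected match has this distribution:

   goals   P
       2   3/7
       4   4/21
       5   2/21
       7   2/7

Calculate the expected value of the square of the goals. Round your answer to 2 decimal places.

E[X²] = (3/7)·4 + (4/21)·16 + (2/21)·25 + (2/7)·49
     = 148/7 ≈ 21.14

21.14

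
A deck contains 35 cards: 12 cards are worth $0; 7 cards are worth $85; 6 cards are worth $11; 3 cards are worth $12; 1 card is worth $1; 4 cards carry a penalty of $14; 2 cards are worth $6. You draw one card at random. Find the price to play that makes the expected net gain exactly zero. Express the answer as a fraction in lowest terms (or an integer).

654/35 dollars

E[payout] = (12/35)·0 + (7/35)·85 + (6/35)·11 + (3/35)·12 + (1/35)·1 + (4/35)·(-14) + (2/35)·6 = 654/35
Fair fee = E[payout] = 654/35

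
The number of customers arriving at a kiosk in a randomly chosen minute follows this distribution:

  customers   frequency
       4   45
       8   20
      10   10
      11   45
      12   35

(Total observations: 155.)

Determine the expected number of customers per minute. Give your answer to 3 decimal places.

Total = 155, so P(customers=4) = 45/155, etc.
E[X] = (9/31)·4 + (4/31)·8 + (2/31)·10 + (9/31)·11 + (7/31)·12
     = 271/31 ≈ 8.742

8.742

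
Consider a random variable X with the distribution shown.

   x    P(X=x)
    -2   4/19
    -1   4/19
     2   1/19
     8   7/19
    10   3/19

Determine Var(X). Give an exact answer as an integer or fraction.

E[X] = (4/19)·(-2) + (4/19)·(-1) + (1/19)·2 + (7/19)·8 + (3/19)·10 = 4
E[X²] = (4/19)·4 + (4/19)·1 + (1/19)·4 + (7/19)·64 + (3/19)·100 = 772/19
Var(X) = 772/19 − (4)² = 468/19

468/19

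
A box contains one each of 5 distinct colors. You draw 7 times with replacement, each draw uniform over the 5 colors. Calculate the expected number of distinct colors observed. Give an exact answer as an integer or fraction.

61741/15625

Let Xⱼ=1 if type j appears at least once. P(Xⱼ=1) = 1 − ((5−1)/5)^7 = 61741/78125.
E[#distinct] = 5·61741/78125 = 61741/15625.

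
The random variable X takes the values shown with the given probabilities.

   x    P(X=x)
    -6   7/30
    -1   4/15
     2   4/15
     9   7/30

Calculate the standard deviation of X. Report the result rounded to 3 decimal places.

E[X] = 29/30, E[X²] = 859/30
Var(X) = E[X²] − (E[X])² = 859/30 − 841/900 = 24929/900
SD(X) = √(24929/900) ≈ 5.263

5.263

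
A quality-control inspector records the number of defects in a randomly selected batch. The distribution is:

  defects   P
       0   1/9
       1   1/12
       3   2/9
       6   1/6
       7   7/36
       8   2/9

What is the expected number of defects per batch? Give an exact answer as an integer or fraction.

E[X] = (1/9)·0 + (1/12)·1 + (2/9)·3 + (1/6)·6 + (7/36)·7 + (2/9)·8
     = 44/9

44/9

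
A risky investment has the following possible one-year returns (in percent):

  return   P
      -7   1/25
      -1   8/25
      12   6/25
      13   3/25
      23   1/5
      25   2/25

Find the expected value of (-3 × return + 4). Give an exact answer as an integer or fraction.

E[-3x+4] = (1/25)·25 + (8/25)·7 + (6/25)·(-32) + (3/25)·(-35) + (1/5)·(-65) + (2/25)·(-71)
     = -683/25

-683/25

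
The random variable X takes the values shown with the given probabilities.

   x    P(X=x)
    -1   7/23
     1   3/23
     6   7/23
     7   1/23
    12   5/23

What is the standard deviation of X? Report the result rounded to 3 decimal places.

4.897

E[X] = 105/23, E[X²] = 1031/23
Var(X) = E[X²] − (E[X])² = 1031/23 − 11025/529 = 12688/529
SD(X) = √(12688/529) ≈ 4.897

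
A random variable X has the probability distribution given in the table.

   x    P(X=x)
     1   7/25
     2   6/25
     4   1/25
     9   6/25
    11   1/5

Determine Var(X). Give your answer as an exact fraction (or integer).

E[X] = (7/25)·1 + (6/25)·2 + (1/25)·4 + (6/25)·9 + (1/5)·11 = 132/25
E[X²] = (7/25)·1 + (6/25)·4 + (1/25)·16 + (6/25)·81 + (1/5)·121 = 1138/25
Var(X) = 1138/25 − (132/25)² = 11026/625

11026/625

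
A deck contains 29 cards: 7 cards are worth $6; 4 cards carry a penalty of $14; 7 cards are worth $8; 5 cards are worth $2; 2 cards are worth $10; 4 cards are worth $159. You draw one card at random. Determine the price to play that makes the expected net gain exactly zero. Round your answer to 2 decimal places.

E[payout] = (7/29)·6 + (4/29)·(-14) + (7/29)·8 + (5/29)·2 + (2/29)·10 + (4/29)·159 = 708/29
Fair fee = E[payout] = 708/29 ≈ $24.41

$24.41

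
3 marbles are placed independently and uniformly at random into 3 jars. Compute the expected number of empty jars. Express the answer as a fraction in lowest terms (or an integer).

8/9

Let Xⱼ=1 if jar j is empty. P(Xⱼ=1) = ((3-1)/3)^3 = 8/27.
By linearity, E[#empty] = 3·8/27 = 8/9.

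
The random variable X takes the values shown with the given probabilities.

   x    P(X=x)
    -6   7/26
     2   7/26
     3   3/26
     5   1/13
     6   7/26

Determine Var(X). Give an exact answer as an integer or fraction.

14745/676

E[X] = (7/26)·(-6) + (7/26)·2 + (3/26)·3 + (1/13)·5 + (7/26)·6 = 33/26
E[X²] = (7/26)·36 + (7/26)·4 + (3/26)·9 + (1/13)·25 + (7/26)·36 = 609/26
Var(X) = 609/26 − (33/26)² = 14745/676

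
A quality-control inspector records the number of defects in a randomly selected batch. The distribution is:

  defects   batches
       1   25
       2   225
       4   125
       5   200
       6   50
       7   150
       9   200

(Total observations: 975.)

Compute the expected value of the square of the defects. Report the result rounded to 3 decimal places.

34.128

Total = 975, so P(defects=1) = 25/975, etc.
E[X²] = (1/39)·1 + (3/13)·4 + (5/39)·16 + (8/39)·25 + (2/39)·36 + (2/13)·49 + (8/39)·81
     = 1331/39 ≈ 34.128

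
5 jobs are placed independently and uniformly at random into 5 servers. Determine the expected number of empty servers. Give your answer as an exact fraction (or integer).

1024/625

Let Xⱼ=1 if server j is empty. P(Xⱼ=1) = ((5-1)/5)^5 = 1024/3125.
By linearity, E[#empty] = 5·1024/3125 = 1024/625.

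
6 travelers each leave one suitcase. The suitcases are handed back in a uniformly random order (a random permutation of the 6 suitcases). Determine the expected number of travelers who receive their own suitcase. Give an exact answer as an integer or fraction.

Let Xᵢ = 1 if person i gets their own suitcase. For each i, P(Xᵢ=1) = 1/6.
By linearity of expectation, E[X₁+…+X_6] = 6·(1/6) = 1.

1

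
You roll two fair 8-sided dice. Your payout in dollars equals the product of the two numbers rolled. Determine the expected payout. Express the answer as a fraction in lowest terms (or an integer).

81/4 dollars

Distribution of the product of the two numbers rolled: 1 w.p. 1/64, 2 w.p. 1/32, 3 w.p. 1/32, 4 w.p. 3/64, 5 w.p. 1/32, 6 w.p. 1/16, …
E[payout] = (1/64)·1 + (1/32)·2 + (1/32)·3 + (3/64)·4 + (1/32)·5 + (1/16)·6 + (1/32)·7 + (1/16)·8 + (1/64)·9 + (1/32)·10 + (1/16)·12 + (1/32)·14 + (1/32)·15 + (3/64)·16 + (1/32)·18 + (1/32)·20 + (1/32)·21 + (1/16)·24 + (1/64)·25 + (1/32)·28 + (1/32)·30 + (1/32)·32 + (1/32)·35 + (1/64)·36 + (1/32)·40 + (1/32)·42 + (1/32)·48 + (1/64)·49 + (1/32)·56 + (1/64)·64 = 81/4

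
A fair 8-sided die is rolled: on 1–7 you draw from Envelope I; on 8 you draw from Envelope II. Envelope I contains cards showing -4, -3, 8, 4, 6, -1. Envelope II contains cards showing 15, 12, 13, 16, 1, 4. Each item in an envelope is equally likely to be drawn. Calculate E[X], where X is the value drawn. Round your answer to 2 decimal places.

E[X | Envelope I] = (-4 − 3 + 8 + 4 + 6 − 1)/6 = 5/3
E[X | Envelope II] = (15 + 12 + 13 + 16 + 1 + 4)/6 = 61/6
E[X] = (7/8)·5/3 + (1/8)·61/6 = 131/48 ≈ 2.73

2.73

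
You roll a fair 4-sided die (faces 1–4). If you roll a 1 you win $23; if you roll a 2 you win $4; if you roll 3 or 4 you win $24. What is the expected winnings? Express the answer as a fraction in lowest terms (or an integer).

E[payout] = (1/4)·4 + (1/4)·23 + (1/2)·24 = 75/4

75/4 dollars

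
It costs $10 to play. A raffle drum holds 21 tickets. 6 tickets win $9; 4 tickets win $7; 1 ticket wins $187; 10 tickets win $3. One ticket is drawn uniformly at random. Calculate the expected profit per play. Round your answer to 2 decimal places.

E[payout] = (6/21)·9 + (4/21)·7 + (1/21)·187 + (10/21)·3 = 299/21
Expected profit = 299/21 − 10 = 89/21 ≈ $4.24

$4.24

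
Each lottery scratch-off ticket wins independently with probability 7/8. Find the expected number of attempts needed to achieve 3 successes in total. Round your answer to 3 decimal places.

By linearity (sum of 3 independent geometric waits), E[trials] = 3/p = 3/(7/8) = 24/7.
≈ 3.429

3.429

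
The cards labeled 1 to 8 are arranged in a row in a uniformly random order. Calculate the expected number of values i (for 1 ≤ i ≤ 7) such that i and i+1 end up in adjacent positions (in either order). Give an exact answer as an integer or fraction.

For each i ∈ {1,…,7}, let Xᵢ = 1 if i and i+1 are adjacent. P(Xᵢ=1) = 2·(8−1)!/8! = 2/8.
By linearity, E[ΣXᵢ] = (7)·(2/8) = 7/4.

7/4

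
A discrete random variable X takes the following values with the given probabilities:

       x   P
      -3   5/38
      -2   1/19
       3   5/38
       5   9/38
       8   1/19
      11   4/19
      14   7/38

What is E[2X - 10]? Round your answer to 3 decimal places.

2.789

E[2x-10] = (5/38)·(-16) + (1/19)·(-14) + (5/38)·(-4) + (9/38)·0 + (1/19)·6 + (4/19)·12 + (7/38)·18
     = 53/19 ≈ 2.789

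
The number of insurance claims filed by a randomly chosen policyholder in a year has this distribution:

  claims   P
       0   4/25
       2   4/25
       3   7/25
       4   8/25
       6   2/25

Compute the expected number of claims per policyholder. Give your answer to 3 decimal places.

E[X] = (4/25)·0 + (4/25)·2 + (7/25)·3 + (8/25)·4 + (2/25)·6
     = 73/25 ≈ 2.920

2.920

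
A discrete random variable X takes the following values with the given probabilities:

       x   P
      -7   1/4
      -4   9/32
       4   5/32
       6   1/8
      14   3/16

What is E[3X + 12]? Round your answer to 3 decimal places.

E[3x+12] = (1/4)·(-9) + (9/32)·0 + (5/32)·24 + (1/8)·30 + (3/16)·54
     = 123/8 ≈ 15.375

15.375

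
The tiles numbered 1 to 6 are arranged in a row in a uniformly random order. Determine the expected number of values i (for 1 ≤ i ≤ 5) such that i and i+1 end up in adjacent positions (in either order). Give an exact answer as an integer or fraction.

5/3

For each i ∈ {1,…,5}, let Xᵢ = 1 if i and i+1 are adjacent. P(Xᵢ=1) = 2·(6−1)!/6! = 2/6.
By linearity, E[ΣXᵢ] = (5)·(2/6) = 5/3.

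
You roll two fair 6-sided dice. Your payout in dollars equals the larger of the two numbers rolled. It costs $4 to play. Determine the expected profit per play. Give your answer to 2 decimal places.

Distribution of the larger of the two numbers rolled: 1 w.p. 1/36, 2 w.p. 1/12, 3 w.p. 5/36, 4 w.p. 7/36, 5 w.p. 1/4, 6 w.p. 11/36
E[payout] = (1/36)·1 + (1/12)·2 + (5/36)·3 + (7/36)·4 + (1/4)·5 + (11/36)·6 = 161/36
Expected profit = 161/36 − 4 = 17/36 ≈ $0.47

$0.47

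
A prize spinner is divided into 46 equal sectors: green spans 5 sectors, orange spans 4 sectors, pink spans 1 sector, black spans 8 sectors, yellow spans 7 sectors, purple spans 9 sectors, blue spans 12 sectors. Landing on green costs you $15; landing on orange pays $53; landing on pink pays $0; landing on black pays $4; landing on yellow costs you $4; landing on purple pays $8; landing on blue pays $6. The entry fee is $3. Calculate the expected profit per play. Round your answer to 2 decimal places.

$3.20

E[payout] = (5/46)·(-15) + (4/46)·53 + (1/46)·0 + (8/46)·4 + (7/46)·(-4) + (9/46)·8 + (12/46)·6 = 285/46
Expected profit = 285/46 − 3 = 147/46 ≈ $3.20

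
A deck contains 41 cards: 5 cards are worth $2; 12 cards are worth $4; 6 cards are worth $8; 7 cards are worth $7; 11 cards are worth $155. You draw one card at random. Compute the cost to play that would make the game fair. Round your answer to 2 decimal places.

E[payout] = (5/41)·2 + (12/41)·4 + (6/41)·8 + (7/41)·7 + (11/41)·155 = 1860/41
Fair fee = E[payout] = 1860/41 ≈ $45.37

$45.37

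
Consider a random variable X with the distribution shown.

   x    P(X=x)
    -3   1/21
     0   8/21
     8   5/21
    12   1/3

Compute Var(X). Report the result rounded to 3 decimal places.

30.467

E[X] = (1/21)·(-3) + (8/21)·0 + (5/21)·8 + (1/3)·12 = 121/21
E[X²] = (1/21)·9 + (8/21)·0 + (5/21)·64 + (1/3)·144 = 191/3
Var(X) = 191/3 − (121/21)² = 13436/441 ≈ 30.467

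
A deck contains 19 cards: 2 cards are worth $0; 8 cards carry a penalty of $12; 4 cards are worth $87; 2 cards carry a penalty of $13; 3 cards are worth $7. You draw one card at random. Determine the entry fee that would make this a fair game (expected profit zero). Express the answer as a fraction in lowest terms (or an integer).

E[payout] = (2/19)·0 + (8/19)·(-12) + (4/19)·87 + (2/19)·(-13) + (3/19)·7 = 13
Fair fee = E[payout] = 13

$13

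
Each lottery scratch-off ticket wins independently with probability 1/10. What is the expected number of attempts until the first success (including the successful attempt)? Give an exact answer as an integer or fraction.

10

For a geometric distribution, E[trials] = 1/p = 1/(1/10) = 10.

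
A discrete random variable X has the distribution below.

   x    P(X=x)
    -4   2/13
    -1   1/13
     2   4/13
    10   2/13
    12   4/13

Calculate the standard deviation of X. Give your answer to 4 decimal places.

6.0745

E[X] = 67/13, E[X²] = 825/13
Var(X) = E[X²] − (E[X])² = 825/13 − 4489/169 = 6236/169
SD(X) = √(6236/169) ≈ 6.0745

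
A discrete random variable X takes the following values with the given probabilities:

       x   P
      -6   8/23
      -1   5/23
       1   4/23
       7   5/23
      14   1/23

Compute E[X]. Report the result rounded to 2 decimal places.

E[X] = (8/23)·(-6) + (5/23)·(-1) + (4/23)·1 + (5/23)·7 + (1/23)·14
     = 0 ≈ 0.00

0.00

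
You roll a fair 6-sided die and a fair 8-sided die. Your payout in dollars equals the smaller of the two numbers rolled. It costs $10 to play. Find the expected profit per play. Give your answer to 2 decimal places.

-$7.23

Distribution of the smaller of the two numbers rolled: 1 w.p. 13/48, 2 w.p. 11/48, 3 w.p. 3/16, 4 w.p. 7/48, 5 w.p. 5/48, 6 w.p. 1/16
E[payout] = (13/48)·1 + (11/48)·2 + (3/16)·3 + (7/48)·4 + (5/48)·5 + (1/16)·6 = 133/48
Expected profit = 133/48 − 10 = -347/48 ≈ -$7.23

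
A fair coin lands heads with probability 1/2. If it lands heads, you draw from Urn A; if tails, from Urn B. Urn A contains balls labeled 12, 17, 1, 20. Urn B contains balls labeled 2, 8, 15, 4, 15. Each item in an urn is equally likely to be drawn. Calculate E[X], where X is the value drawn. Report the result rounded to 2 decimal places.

E[X | Urn A] = (12 + 17 + 1 + 20)/4 = 25/2
E[X | Urn B] = (2 + 8 + 15 + 4 + 15)/5 = 44/5
E[X] = (1/2)·25/2 + (1/2)·44/5 = 213/20 ≈ 10.65

10.65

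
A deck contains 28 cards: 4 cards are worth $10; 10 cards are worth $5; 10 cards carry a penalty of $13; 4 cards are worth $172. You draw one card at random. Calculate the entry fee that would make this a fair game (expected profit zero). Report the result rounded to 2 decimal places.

E[payout] = (4/28)·10 + (10/28)·5 + (10/28)·(-13) + (4/28)·172 = 162/7
Fair fee = E[payout] = 162/7 ≈ $23.14

$23.14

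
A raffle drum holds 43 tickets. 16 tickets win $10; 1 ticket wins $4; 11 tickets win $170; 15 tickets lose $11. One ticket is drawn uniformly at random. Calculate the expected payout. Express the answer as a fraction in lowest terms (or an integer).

E[payout] = (16/43)·10 + (1/43)·4 + (11/43)·170 + (15/43)·(-11) = 1869/43

1869/43 dollars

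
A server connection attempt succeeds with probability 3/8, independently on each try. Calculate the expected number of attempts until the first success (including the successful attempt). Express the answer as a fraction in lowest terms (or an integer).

8/3

For a geometric distribution, E[trials] = 1/p = 1/(3/8) = 8/3.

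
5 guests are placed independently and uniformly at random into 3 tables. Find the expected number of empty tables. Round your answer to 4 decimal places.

0.3951

Let Xⱼ=1 if table j is empty. P(Xⱼ=1) = ((3-1)/3)^5 = 32/243.
By linearity, E[#empty] = 3·32/243 = 32/81.
≈ 0.3951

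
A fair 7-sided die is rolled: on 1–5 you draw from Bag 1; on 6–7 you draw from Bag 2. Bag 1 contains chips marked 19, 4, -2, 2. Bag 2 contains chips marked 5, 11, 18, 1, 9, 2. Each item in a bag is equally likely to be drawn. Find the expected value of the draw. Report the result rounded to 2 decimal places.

E[X | Bag 1] = (19 + 4 − 2 + 2)/4 = 23/4
E[X | Bag 2] = (5 + 11 + 18 + 1 + 9 + 2)/6 = 23/3
E[X] = (5/7)·23/4 + (2/7)·23/3 = 529/84 ≈ 6.30

6.30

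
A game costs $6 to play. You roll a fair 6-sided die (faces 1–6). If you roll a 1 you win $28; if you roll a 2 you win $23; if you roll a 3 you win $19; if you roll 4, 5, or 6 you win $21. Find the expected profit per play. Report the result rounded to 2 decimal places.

$16.17

E[payout] = (1/6)·19 + (1/2)·21 + (1/6)·23 + (1/6)·28 = 133/6
Expected profit = 133/6 − 6 = 97/6 ≈ $16.17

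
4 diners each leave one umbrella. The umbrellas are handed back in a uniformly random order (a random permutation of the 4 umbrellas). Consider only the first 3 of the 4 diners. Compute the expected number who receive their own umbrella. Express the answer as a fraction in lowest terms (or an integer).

Let Xᵢ = 1 if person i gets their own umbrella. For each i, P(Xᵢ=1) = 1/4.
By linearity of expectation, E[X₁+…+X_3] = 3·(1/4) = 3/4.

3/4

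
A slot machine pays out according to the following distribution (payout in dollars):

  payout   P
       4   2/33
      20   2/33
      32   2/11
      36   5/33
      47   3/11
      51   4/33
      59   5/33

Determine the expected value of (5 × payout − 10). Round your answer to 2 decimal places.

193.33

E[5x-10] = (2/33)·10 + (2/33)·90 + (2/11)·150 + (5/33)·170 + (3/11)·225 + (4/33)·245 + (5/33)·285
     = 580/3 ≈ 193.33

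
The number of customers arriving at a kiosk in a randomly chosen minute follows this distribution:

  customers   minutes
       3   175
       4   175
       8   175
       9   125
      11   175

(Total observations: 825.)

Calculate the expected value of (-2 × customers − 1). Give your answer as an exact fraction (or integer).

Total = 825, so P(customers=3) = 175/825, etc.
E[-2x-1] = (7/33)·(-7) + (7/33)·(-9) + (7/33)·(-17) + (5/33)·(-19) + (7/33)·(-23)
     = -487/33

-487/33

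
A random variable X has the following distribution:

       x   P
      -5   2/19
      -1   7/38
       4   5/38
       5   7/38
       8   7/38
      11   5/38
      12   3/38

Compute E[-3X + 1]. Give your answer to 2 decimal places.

-12.82

E[-3x+1] = (2/19)·16 + (7/38)·4 + (5/38)·(-11) + (7/38)·(-14) + (7/38)·(-23) + (5/38)·(-32) + (3/38)·(-35)
     = -487/38 ≈ -12.82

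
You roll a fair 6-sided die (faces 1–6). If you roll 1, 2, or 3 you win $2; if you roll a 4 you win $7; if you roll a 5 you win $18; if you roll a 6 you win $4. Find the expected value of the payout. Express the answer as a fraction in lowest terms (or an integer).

35/6 dollars

E[payout] = (1/2)·2 + (1/6)·4 + (1/6)·7 + (1/6)·18 = 35/6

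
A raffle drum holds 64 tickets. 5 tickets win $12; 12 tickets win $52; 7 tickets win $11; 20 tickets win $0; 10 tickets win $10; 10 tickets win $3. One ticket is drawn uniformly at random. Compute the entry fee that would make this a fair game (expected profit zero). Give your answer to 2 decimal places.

$13.92

E[payout] = (5/64)·12 + (12/64)·52 + (7/64)·11 + (20/64)·0 + (10/64)·10 + (10/64)·3 = 891/64
Fair fee = E[payout] = 891/64 ≈ $13.92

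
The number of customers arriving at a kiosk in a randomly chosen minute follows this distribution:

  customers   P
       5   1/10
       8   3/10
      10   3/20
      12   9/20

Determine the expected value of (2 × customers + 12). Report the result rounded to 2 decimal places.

31.60

E[2x+12] = (1/10)·22 + (3/10)·28 + (3/20)·32 + (9/20)·36
     = 158/5 ≈ 31.60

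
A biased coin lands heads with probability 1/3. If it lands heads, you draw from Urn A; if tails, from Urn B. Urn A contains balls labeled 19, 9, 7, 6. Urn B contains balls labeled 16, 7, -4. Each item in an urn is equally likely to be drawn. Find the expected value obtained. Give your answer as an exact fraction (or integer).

E[X | Urn A] = (19 + 9 + 7 + 6)/4 = 41/4
E[X | Urn B] = (16 + 7 − 4)/3 = 19/3
E[X] = (1/3)·41/4 + (2/3)·19/3 = 275/36

275/36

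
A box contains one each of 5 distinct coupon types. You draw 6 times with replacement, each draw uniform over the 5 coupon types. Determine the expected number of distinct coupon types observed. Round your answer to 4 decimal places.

3.6893

Let Xⱼ=1 if type j appears at least once. P(Xⱼ=1) = 1 − ((5−1)/5)^6 = 11529/15625.
E[#distinct] = 5·11529/15625 = 11529/3125.
≈ 3.6893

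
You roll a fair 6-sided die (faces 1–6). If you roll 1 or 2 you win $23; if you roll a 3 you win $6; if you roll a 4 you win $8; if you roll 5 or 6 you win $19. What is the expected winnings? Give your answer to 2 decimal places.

E[payout] = (1/6)·6 + (1/6)·8 + (1/3)·19 + (1/3)·23 = 49/3
≈ $16.33

$16.33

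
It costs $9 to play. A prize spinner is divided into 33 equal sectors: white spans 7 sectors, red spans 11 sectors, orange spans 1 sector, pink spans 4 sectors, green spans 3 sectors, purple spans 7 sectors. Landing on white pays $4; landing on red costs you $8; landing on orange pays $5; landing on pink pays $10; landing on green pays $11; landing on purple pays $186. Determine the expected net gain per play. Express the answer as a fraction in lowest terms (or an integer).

E[payout] = (7/33)·4 + (11/33)·(-8) + (1/33)·5 + (4/33)·10 + (3/33)·11 + (7/33)·186 = 40
Expected profit = 40 − 9 = 31

$31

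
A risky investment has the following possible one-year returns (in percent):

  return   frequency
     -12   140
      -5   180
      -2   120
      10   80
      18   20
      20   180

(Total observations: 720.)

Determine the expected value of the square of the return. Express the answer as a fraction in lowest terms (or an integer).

5581/36

Total = 720, so P(return=-12) = 140/720, etc.
E[X²] = (7/36)·144 + (1/4)·25 + (1/6)·4 + (1/9)·100 + (1/36)·324 + (1/4)·400
     = 5581/36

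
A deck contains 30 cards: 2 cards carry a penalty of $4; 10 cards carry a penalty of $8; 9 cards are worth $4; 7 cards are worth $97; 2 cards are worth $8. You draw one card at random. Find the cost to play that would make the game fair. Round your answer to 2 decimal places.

E[payout] = (2/30)·(-4) + (10/30)·(-8) + (9/30)·4 + (7/30)·97 + (2/30)·8 = 643/30
Fair fee = E[payout] = 643/30 ≈ $21.43

$21.43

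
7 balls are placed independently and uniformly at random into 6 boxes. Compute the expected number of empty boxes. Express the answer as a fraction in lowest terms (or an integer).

Let Xⱼ=1 if box j is empty. P(Xⱼ=1) = ((6-1)/6)^7 = 78125/279936.
By linearity, E[#empty] = 6·78125/279936 = 78125/46656.

78125/46656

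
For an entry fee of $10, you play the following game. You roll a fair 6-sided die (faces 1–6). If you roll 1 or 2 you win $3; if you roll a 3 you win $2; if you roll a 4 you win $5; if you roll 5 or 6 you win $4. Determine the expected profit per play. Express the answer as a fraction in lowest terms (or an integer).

E[payout] = (1/6)·2 + (1/3)·3 + (1/3)·4 + (1/6)·5 = 7/2
Expected profit = 7/2 − 10 = -13/2

-13/2 dollars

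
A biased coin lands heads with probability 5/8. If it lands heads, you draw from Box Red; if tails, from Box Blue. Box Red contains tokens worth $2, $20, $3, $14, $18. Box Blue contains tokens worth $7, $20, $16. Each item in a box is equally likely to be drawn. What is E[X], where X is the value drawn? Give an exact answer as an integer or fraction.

25/2 dollars

E[X | Box Red] = (2 + 20 + 3 + 14 + 18)/5 = 57/5
E[X | Box Blue] = (7 + 20 + 16)/3 = 43/3
E[X] = (5/8)·57/5 + (3/8)·43/3 = 25/2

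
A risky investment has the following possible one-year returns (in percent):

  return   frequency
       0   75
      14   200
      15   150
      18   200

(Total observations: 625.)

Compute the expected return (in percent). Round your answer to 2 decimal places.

Total = 625, so P(return=0) = 75/625, etc.
E[X] = (3/25)·0 + (8/25)·14 + (6/25)·15 + (8/25)·18
     = 346/25 ≈ 13.84

13.84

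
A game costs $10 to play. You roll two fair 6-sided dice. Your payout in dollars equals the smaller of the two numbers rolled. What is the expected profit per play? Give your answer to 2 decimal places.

-$7.47

Distribution of the smaller of the two numbers rolled: 1 w.p. 11/36, 2 w.p. 1/4, 3 w.p. 7/36, 4 w.p. 5/36, 5 w.p. 1/12, 6 w.p. 1/36
E[payout] = (11/36)·1 + (1/4)·2 + (7/36)·3 + (5/36)·4 + (1/12)·5 + (1/36)·6 = 91/36
Expected profit = 91/36 − 10 = -269/36 ≈ -$7.47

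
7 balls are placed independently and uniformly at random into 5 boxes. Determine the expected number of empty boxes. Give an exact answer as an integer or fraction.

16384/15625

Let Xⱼ=1 if box j is empty. P(Xⱼ=1) = ((5-1)/5)^7 = 16384/78125.
By linearity, E[#empty] = 5·16384/78125 = 16384/15625.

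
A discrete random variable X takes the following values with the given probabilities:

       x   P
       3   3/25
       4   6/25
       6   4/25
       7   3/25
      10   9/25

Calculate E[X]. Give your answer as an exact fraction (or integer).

168/25

E[X] = (3/25)·3 + (6/25)·4 + (4/25)·6 + (3/25)·7 + (9/25)·10
     = 168/25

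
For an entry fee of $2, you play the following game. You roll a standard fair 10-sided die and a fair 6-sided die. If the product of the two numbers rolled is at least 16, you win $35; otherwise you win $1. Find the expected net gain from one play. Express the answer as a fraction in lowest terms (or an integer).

$16

E[payout] = (1/2)·1 + (1/2)·35 = 18
Expected profit = 18 − 2 = 16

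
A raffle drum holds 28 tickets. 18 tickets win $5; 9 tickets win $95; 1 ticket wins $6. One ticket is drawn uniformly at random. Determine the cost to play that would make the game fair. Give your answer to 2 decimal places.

E[payout] = (18/28)·5 + (9/28)·95 + (1/28)·6 = 951/28
Fair fee = E[payout] = 951/28 ≈ $33.96

$33.96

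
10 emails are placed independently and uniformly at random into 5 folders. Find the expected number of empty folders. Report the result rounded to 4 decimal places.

0.5369

Let Xⱼ=1 if folder j is empty. P(Xⱼ=1) = ((5-1)/5)^10 = 1048576/9765625.
By linearity, E[#empty] = 5·1048576/9765625 = 1048576/1953125.
≈ 0.5369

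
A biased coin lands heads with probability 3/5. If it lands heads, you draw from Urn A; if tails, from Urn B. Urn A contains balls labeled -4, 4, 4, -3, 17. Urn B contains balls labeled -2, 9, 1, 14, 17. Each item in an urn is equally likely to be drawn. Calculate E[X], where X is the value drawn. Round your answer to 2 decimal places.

5.28

E[X | Urn A] = (-4 + 4 + 4 − 3 + 17)/5 = 18/5
E[X | Urn B] = (-2 + 9 + 1 + 14 + 17)/5 = 39/5
E[X] = (3/5)·18/5 + (2/5)·39/5 = 132/25 ≈ 5.28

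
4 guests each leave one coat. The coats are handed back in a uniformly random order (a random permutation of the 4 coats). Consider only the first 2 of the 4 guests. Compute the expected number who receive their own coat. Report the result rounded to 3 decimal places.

0.500

Let Xᵢ = 1 if person i gets their own coat. For each i, P(Xᵢ=1) = 1/4.
By linearity of expectation, E[X₁+…+X_2] = 2·(1/4) = 1/2.
≈ 0.500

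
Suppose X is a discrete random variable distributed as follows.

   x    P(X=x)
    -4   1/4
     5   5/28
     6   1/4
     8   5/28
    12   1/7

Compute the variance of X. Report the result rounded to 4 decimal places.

28.8916

E[X] = (1/4)·(-4) + (5/28)·5 + (1/4)·6 + (5/28)·8 + (1/7)·12 = 127/28
E[X²] = (1/4)·16 + (5/28)·25 + (1/4)·36 + (5/28)·64 + (1/7)·144 = 1385/28
Var(X) = 1385/28 − (127/28)² = 22651/784 ≈ 28.8916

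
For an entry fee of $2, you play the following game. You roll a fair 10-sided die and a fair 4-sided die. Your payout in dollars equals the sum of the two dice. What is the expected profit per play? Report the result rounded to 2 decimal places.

$6.00

Distribution of the sum of the two dice: 2 w.p. 1/40, 3 w.p. 1/20, 4 w.p. 3/40, 5 w.p. 1/10, 6 w.p. 1/10, 7 w.p. 1/10, …
E[payout] = (1/40)·2 + (1/20)·3 + (3/40)·4 + (1/10)·5 + (1/10)·6 + (1/10)·7 + (1/10)·8 + (1/10)·9 + (1/10)·10 + (1/10)·11 + (3/40)·12 + (1/20)·13 + (1/40)·14 = 8
Expected profit = 8 − 2 = 6 ≈ $6.00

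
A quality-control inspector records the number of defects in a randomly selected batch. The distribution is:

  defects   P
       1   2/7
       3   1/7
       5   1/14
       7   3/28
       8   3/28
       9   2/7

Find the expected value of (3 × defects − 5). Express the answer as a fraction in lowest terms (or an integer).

E[3x-5] = (2/7)·(-2) + (1/7)·4 + (1/14)·10 + (3/28)·16 + (3/28)·19 + (2/7)·22
     = 43/4

43/4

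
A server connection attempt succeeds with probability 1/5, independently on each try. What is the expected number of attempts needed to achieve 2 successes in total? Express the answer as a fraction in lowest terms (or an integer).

10

By linearity (sum of 2 independent geometric waits), E[trials] = 2/p = 2/(1/5) = 10.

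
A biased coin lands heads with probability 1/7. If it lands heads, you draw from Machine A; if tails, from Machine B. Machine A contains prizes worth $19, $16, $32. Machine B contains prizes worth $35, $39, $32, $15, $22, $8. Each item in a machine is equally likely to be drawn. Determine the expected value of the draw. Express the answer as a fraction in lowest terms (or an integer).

520/21 dollars

E[X | Machine A] = (19 + 16 + 32)/3 = 67/3
E[X | Machine B] = (35 + 39 + 32 + 15 + 22 + 8)/6 = 151/6
E[X] = (1/7)·67/3 + (6/7)·151/6 = 520/21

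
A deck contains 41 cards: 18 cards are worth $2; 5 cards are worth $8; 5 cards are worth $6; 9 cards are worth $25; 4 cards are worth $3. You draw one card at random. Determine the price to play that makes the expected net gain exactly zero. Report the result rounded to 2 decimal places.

E[payout] = (18/41)·2 + (5/41)·8 + (5/41)·6 + (9/41)·25 + (4/41)·3 = 343/41
Fair fee = E[payout] = 343/41 ≈ $8.37

$8.37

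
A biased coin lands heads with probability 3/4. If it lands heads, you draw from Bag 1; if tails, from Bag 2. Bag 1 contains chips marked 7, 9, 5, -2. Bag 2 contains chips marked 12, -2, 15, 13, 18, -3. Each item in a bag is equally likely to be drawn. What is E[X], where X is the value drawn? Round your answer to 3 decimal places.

E[X | Bag 1] = (7 + 9 + 5 − 2)/4 = 19/4
E[X | Bag 2] = (12 − 2 + 15 + 13 + 18 − 3)/6 = 53/6
E[X] = (3/4)·19/4 + (1/4)·53/6 = 277/48 ≈ 5.771

5.771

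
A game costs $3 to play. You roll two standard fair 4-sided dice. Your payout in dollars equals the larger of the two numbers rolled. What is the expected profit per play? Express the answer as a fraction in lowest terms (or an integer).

Distribution of the larger of the two numbers rolled: 1 w.p. 1/16, 2 w.p. 3/16, 3 w.p. 5/16, 4 w.p. 7/16
E[payout] = (1/16)·1 + (3/16)·2 + (5/16)·3 + (7/16)·4 = 25/8
Expected profit = 25/8 − 3 = 1/8

1/8 dollars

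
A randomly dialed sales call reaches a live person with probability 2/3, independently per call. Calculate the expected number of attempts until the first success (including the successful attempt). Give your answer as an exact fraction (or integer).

3/2

For a geometric distribution, E[trials] = 1/p = 1/(2/3) = 3/2.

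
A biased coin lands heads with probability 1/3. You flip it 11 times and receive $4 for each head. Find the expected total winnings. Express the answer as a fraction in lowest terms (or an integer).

E[#heads] = 11·1/3 = 11/3 (linearity over flips).
E[winnings] = 4·11/3 = 44/3.

44/3 dollars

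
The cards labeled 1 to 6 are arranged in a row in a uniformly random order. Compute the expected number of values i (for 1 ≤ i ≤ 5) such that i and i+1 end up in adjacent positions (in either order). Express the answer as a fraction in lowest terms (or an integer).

5/3

For each i ∈ {1,…,5}, let Xᵢ = 1 if i and i+1 are adjacent. P(Xᵢ=1) = 2·(6−1)!/6! = 2/6.
By linearity, E[ΣXᵢ] = (5)·(2/6) = 5/3.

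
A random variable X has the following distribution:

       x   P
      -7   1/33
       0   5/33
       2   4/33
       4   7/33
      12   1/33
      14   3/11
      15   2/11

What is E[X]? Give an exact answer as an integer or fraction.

E[X] = (1/33)·(-7) + (5/33)·0 + (4/33)·2 + (7/33)·4 + (1/33)·12 + (3/11)·14 + (2/11)·15
     = 257/33

257/33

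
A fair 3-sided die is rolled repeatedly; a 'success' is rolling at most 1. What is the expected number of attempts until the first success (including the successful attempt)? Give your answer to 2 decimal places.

3.00

For a geometric distribution, E[trials] = 1/p = 1/(1/3) = 3.
≈ 3.00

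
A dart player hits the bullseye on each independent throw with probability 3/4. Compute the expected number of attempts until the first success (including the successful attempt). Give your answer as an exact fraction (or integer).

4/3

For a geometric distribution, E[trials] = 1/p = 1/(3/4) = 4/3.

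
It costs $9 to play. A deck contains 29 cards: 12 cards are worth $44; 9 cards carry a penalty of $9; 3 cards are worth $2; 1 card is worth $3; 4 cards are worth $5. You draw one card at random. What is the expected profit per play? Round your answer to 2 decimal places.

$7.41

E[payout] = (12/29)·44 + (9/29)·(-9) + (3/29)·2 + (1/29)·3 + (4/29)·5 = 476/29
Expected profit = 476/29 − 9 = 215/29 ≈ $7.41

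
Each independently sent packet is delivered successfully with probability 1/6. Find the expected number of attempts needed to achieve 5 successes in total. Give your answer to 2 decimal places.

30.00

By linearity (sum of 5 independent geometric waits), E[trials] = 5/p = 5/(1/6) = 30.
≈ 30.00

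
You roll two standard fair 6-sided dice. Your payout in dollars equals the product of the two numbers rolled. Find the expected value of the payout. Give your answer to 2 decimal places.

Distribution of the product of the two numbers rolled: 1 w.p. 1/36, 2 w.p. 1/18, 3 w.p. 1/18, 4 w.p. 1/12, 5 w.p. 1/18, 6 w.p. 1/9, …
E[payout] = (1/36)·1 + (1/18)·2 + (1/18)·3 + (1/12)·4 + (1/18)·5 + (1/9)·6 + (1/18)·8 + (1/36)·9 + (1/18)·10 + (1/9)·12 + (1/18)·15 + (1/36)·16 + (1/18)·18 + (1/18)·20 + (1/18)·24 + (1/36)·25 + (1/18)·30 + (1/36)·36 = 49/4
≈ $12.25

$12.25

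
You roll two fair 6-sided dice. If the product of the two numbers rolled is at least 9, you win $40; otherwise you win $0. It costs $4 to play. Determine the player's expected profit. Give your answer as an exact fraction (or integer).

164/9 dollars

E[payout] = (4/9)·0 + (5/9)·40 = 200/9
Expected profit = 200/9 − 4 = 164/9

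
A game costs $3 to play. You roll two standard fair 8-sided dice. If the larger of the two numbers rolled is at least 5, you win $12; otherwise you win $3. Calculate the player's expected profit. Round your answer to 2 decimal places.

$6.75

E[payout] = (1/4)·3 + (3/4)·12 = 39/4
Expected profit = 39/4 − 3 = 27/4 ≈ $6.75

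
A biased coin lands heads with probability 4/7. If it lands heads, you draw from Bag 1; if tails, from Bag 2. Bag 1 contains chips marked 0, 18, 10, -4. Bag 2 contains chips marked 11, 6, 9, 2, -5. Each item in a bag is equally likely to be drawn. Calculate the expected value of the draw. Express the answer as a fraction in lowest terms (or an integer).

27/5

E[X | Bag 1] = (0 + 18 + 10 − 4)/4 = 6
E[X | Bag 2] = (11 + 6 + 9 + 2 − 5)/5 = 23/5
E[X] = (4/7)·6 + (3/7)·23/5 = 27/5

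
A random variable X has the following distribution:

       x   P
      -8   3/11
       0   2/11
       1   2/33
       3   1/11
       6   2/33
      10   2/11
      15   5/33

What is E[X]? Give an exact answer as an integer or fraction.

86/33

E[X] = (3/11)·(-8) + (2/11)·0 + (2/33)·1 + (1/11)·3 + (2/33)·6 + (2/11)·10 + (5/33)·15
     = 86/33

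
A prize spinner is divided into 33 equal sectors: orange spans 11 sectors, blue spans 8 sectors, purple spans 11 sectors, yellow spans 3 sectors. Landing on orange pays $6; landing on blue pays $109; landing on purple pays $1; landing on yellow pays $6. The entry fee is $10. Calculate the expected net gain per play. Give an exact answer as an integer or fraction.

637/33 dollars

E[payout] = (11/33)·6 + (8/33)·109 + (11/33)·1 + (3/33)·6 = 967/33
Expected profit = 967/33 − 10 = 637/33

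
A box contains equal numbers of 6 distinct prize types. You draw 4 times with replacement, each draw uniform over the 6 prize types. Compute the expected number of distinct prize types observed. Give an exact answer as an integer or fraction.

671/216

Let Xⱼ=1 if type j appears at least once. P(Xⱼ=1) = 1 − ((6−1)/6)^4 = 671/1296.
E[#distinct] = 6·671/1296 = 671/216.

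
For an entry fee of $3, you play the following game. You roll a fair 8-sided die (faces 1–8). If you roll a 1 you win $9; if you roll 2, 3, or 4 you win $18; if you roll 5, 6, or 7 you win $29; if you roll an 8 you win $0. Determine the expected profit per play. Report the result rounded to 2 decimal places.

E[payout] = (1/8)·0 + (1/8)·9 + (3/8)·18 + (3/8)·29 = 75/4
Expected profit = 75/4 − 3 = 63/4 ≈ $15.75

$15.75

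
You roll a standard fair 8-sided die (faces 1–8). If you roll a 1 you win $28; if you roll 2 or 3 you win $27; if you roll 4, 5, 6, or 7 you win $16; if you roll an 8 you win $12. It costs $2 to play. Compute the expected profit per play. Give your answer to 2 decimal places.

$17.75

E[payout] = (1/8)·12 + (1/2)·16 + (1/4)·27 + (1/8)·28 = 79/4
Expected profit = 79/4 − 2 = 71/4 ≈ $17.75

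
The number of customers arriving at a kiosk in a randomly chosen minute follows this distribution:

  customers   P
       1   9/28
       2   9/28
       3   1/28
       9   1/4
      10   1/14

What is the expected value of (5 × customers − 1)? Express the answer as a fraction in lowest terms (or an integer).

537/28

E[5x-1] = (9/28)·4 + (9/28)·9 + (1/28)·14 + (1/4)·44 + (1/14)·49
     = 537/28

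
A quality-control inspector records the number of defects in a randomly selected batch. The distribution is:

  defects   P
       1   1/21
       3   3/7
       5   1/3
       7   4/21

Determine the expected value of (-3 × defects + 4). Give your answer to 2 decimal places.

-9.00

E[-3x+4] = (1/21)·1 + (3/7)·(-5) + (1/3)·(-11) + (4/21)·(-17)
     = -9 ≈ -9.00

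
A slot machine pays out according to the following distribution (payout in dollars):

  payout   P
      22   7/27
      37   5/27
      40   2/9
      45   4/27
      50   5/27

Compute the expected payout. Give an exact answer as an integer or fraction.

E[X] = (7/27)·22 + (5/27)·37 + (2/9)·40 + (4/27)·45 + (5/27)·50
     = 1009/27

1009/27 dollars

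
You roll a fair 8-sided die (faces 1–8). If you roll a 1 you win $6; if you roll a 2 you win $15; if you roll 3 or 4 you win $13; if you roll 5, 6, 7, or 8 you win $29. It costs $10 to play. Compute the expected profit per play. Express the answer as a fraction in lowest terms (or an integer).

E[payout] = (1/8)·6 + (1/4)·13 + (1/8)·15 + (1/2)·29 = 163/8
Expected profit = 163/8 − 10 = 83/8

83/8 dollars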